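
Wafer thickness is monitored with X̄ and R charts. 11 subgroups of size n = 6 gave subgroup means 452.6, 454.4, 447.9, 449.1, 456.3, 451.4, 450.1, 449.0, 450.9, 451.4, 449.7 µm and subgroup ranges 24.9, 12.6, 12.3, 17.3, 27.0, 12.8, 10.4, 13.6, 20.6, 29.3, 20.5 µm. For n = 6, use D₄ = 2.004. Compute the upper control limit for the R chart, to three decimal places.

36.673

R̄ = (24.9 + 12.6 + 12.3 + 17.3 + 27.0 + 12.8 + 10.4 + 13.6 + 20.6 + 29.3 + 20.5) / 11 = 201.3000 / 11 = 18.3000
UCL_R = D₄·R̄ = 2.004 × 18.3000 = 36.6732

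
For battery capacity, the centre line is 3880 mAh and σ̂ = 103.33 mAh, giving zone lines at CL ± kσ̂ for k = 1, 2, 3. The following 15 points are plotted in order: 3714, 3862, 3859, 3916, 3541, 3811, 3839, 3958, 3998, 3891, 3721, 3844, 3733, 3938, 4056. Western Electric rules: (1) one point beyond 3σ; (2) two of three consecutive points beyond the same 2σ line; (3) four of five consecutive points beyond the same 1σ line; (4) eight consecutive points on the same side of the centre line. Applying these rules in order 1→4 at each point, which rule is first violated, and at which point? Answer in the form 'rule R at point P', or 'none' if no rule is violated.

Zone of each point (C = within 1σ̂, B = 1σ̂–2σ̂, A = 2σ̂–3σ̂, * = beyond 3σ̂; sign = side of CL): 1:-B, 2:-C, 3:-C, 4:+C, 5:-*, 6:-C, 7:-C, 8:+C, 9:+B, 10:+C, 11:-B, 12:-C, 13:-B, 14:+C, 15:+B
Rule 1 (one point beyond the 3σ limits) is satisfied at point 5.

rule 1 at point 5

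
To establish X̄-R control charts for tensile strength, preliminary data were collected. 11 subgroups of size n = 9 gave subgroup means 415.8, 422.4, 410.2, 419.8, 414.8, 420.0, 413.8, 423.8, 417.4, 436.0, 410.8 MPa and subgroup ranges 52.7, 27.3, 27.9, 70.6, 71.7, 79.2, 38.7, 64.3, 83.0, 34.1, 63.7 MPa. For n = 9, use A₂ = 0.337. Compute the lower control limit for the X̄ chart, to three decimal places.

X̄̄ = (415.8 + 422.4 + 410.2 + 419.8 + 414.8 + 420.0 + 413.8 + 423.8 + 417.4 + 436.0 + 410.8) / 11 = 4604.8000 / 11 = 418.6182
R̄ = (52.7 + 27.3 + 27.9 + 70.6 + 71.7 + 79.2 + 38.7 + 64.3 + 83.0 + 34.1 + 63.7) / 11 = 613.2000 / 11 = 55.7455
LCL = X̄̄ − A₂·R̄ = 418.6182 − 0.337 × 55.7455 = 399.8320

399.832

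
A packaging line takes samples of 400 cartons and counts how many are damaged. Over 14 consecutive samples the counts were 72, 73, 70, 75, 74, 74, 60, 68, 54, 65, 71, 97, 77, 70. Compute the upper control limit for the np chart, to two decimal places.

p̄ = Σdᵢ / (k·n) = 1000 / (14 × 400) = 0.17857
UCL = np̄ + 3·√(np̄(1−p̄)) = 71.4286 + 3 × √(71.4286×0.82143) = 71.4286 + 3 × 7.6599 = 94.4082

94.41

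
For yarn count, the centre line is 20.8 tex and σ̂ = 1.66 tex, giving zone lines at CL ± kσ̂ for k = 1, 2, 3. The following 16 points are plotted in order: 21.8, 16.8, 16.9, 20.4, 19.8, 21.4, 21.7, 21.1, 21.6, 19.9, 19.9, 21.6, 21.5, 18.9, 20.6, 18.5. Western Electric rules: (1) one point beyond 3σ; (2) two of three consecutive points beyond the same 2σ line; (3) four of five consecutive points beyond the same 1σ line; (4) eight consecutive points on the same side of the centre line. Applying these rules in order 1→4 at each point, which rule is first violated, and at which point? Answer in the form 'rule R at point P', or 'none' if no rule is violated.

Zone of each point (C = within 1σ̂, B = 1σ̂–2σ̂, A = 2σ̂–3σ̂, * = beyond 3σ̂; sign = side of CL): 1:+C, 2:-A, 3:-A, 4:-C, 5:-C, 6:+C, 7:+C, 8:+C, 9:+C, 10:-C, 11:-C, 12:+C, 13:+C, 14:-B, 15:-C, 16:-B
Rule 2 (two of three consecutive points beyond the same 2σ limit) is satisfied at point 3.

rule 2 at point 3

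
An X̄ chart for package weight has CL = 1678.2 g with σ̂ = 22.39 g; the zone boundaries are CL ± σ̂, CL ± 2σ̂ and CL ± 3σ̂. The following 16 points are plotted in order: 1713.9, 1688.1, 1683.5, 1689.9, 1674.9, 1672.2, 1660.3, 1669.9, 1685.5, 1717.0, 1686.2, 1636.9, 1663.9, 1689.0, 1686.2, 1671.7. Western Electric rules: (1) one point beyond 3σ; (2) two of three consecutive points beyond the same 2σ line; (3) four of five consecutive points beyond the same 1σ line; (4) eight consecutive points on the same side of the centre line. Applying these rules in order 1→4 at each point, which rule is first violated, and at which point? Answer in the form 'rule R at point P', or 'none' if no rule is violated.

Zone of each point (C = within 1σ̂, B = 1σ̂–2σ̂, A = 2σ̂–3σ̂, * = beyond 3σ̂; sign = side of CL): 1:+B, 2:+C, 3:+C, 4:+C, 5:-C, 6:-C, 7:-C, 8:-C, 9:+C, 10:+B, 11:+C, 12:-B, 13:-C, 14:+C, 15:+C, 16:-C
No rule fires across all 16 points.

none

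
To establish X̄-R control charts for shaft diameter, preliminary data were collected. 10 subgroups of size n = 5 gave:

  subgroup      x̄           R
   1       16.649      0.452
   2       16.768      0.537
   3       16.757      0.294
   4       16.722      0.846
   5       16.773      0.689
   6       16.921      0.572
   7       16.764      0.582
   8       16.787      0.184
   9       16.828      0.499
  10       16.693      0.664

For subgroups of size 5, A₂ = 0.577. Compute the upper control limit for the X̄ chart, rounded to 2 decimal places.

X̄̄ = (16.649 + 16.768 + 16.757 + 16.722 + 16.773 + 16.921 + 16.764 + 16.787 + 16.828 + 16.693) / 10 = 167.6620 / 10 = 16.7662
R̄ = (0.452 + 0.537 + 0.294 + 0.846 + 0.689 + 0.572 + 0.582 + 0.184 + 0.499 + 0.664) / 10 = 5.3190 / 10 = 0.5319
UCL = X̄̄ + A₂·R̄ = 16.7662 + 0.577 × 0.5319 = 17.0731

17.07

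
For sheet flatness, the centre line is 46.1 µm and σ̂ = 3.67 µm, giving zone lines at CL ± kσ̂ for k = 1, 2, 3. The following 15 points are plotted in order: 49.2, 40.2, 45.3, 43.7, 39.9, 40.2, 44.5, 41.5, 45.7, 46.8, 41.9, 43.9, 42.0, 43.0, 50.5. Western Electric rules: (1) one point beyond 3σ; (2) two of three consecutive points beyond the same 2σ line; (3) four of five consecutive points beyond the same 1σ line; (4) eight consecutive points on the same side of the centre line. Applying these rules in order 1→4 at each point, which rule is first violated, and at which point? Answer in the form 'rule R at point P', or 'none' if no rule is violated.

Zone of each point (C = within 1σ̂, B = 1σ̂–2σ̂, A = 2σ̂–3σ̂, * = beyond 3σ̂; sign = side of CL): 1:+C, 2:-B, 3:-C, 4:-C, 5:-B, 6:-B, 7:-C, 8:-B, 9:-C, 10:+C, 11:-B, 12:-C, 13:-B, 14:-C, 15:+B
Rule 4 (eight consecutive points on the same side of the centre line) is satisfied at point 9.

rule 4 at point 9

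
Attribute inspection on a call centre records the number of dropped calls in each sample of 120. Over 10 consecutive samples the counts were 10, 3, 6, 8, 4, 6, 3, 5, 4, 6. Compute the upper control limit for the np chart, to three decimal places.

12.372

p̄ = Σdᵢ / (k·n) = 55 / (10 × 120) = 0.04583
UCL = np̄ + 3·√(np̄(1−p̄)) = 5.5000 + 3 × √(5.5000×0.95417) = 5.5000 + 3 × 2.2908 = 12.3725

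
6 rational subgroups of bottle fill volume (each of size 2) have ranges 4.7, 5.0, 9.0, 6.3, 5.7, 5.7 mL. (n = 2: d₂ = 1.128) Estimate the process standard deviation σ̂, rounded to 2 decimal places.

R̄ = (4.7 + 5.0 + 9.0 + 6.3 + 5.7 + 5.7) / 6 = 6.0667
σ̂ = R̄ / d₂ = 6.0667 / 1.128 = 5.3783

5.38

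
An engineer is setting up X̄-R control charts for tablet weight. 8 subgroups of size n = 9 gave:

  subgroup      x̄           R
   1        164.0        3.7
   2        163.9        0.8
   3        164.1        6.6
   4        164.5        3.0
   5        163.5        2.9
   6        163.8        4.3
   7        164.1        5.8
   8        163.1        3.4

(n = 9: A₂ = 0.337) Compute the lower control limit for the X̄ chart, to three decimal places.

X̄̄ = (164.0 + 163.9 + 164.1 + 164.5 + 163.5 + 163.8 + 164.1 + 163.1) / 8 = 1311.0000 / 8 = 163.8750
R̄ = (3.7 + 0.8 + 6.6 + 3.0 + 2.9 + 4.3 + 5.8 + 3.4) / 8 = 30.5000 / 8 = 3.8125
LCL = X̄̄ − A₂·R̄ = 163.8750 − 0.337 × 3.8125 = 162.5902

162.590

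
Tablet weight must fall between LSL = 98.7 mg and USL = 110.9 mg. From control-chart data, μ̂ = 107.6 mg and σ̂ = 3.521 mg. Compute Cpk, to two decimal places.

Cpu = (USL − μ̂) / (3σ̂) = (110.9 − 107.6) / (3 × 3.521) = 0.3124; Cpl = (μ̂ − LSL) / (3σ̂) = (107.6 − 98.7) / (3 × 3.521) = 0.8426; Cpk = min(Cpu, Cpl) = 0.3124

0.31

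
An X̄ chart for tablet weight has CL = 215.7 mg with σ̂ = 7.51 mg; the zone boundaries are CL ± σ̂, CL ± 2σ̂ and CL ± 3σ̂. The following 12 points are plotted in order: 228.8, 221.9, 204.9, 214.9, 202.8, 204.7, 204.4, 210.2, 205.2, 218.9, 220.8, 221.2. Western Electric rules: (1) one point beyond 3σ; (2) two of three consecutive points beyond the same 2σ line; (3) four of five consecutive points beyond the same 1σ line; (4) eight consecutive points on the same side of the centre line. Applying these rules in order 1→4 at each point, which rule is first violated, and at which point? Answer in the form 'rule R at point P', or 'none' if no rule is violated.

rule 3 at point 7

Zone of each point (C = within 1σ̂, B = 1σ̂–2σ̂, A = 2σ̂–3σ̂, * = beyond 3σ̂; sign = side of CL): 1:+B, 2:+C, 3:-B, 4:-C, 5:-B, 6:-B, 7:-B, 8:-C, 9:-B, 10:+C, 11:+C, 12:+C
Rule 3 (four of five consecutive points beyond the same 1σ limit) is satisfied at point 7.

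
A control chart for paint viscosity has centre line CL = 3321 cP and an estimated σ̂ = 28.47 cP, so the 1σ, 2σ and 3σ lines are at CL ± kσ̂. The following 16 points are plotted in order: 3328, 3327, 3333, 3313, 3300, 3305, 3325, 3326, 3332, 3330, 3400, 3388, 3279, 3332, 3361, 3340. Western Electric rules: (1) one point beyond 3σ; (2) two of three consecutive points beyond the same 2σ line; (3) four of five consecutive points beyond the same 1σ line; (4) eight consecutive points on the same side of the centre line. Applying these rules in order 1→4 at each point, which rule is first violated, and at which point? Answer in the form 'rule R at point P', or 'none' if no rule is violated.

Zone of each point (C = within 1σ̂, B = 1σ̂–2σ̂, A = 2σ̂–3σ̂, * = beyond 3σ̂; sign = side of CL): 1:+C, 2:+C, 3:+C, 4:-C, 5:-C, 6:-C, 7:+C, 8:+C, 9:+C, 10:+C, 11:+A, 12:+A, 13:-B, 14:+C, 15:+B, 16:+C
Rule 2 (two of three consecutive points beyond the same 2σ limit) is satisfied at point 12.

rule 2 at point 12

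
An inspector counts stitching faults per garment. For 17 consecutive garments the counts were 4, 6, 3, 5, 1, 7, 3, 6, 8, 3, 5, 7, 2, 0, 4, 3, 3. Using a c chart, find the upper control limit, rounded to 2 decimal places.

10.21

c̄ = (4 + 6 + 3 + 5 + 1 + 7 + 3 + 6 + 8 + 3 + 5 + 7 + 2 + 0 + 4 + 3 + 3) / 17 = 70 / 17 = 4.1176
UCL = c̄ + 3√c̄ = 4.1176 + 3 × √4.1176 = 4.1176 + 3 × 2.0292 = 10.2052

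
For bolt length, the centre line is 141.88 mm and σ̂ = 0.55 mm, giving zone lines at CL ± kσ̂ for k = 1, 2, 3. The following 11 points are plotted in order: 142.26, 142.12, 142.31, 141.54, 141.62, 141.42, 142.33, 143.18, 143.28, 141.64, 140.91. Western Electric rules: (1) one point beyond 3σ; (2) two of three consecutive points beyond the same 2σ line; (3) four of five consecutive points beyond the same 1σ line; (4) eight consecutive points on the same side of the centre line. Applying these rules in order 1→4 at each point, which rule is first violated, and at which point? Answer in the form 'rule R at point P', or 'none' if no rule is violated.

Zone of each point (C = within 1σ̂, B = 1σ̂–2σ̂, A = 2σ̂–3σ̂, * = beyond 3σ̂; sign = side of CL): 1:+C, 2:+C, 3:+C, 4:-C, 5:-C, 6:-C, 7:+C, 8:+A, 9:+A, 10:-C, 11:-B
Rule 2 (two of three consecutive points beyond the same 2σ limit) is satisfied at point 9.

rule 2 at point 9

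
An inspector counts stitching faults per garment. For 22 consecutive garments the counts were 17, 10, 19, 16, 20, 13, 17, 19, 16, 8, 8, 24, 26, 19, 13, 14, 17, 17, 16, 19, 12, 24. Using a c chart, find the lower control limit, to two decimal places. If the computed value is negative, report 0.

c̄ = (17 + 10 + 19 + 16 + 20 + 13 + 17 + 19 + 16 + 8 + 8 + 24 + 26 + 19 + 13 + 14 + 17 + 17 + 16 + 19 + 12 + 24) / 22 = 364 / 22 = 16.5455
LCL = c̄ − 3√c̄ = 16.5455 − 3 × 4.0676 = 4.3426

4.34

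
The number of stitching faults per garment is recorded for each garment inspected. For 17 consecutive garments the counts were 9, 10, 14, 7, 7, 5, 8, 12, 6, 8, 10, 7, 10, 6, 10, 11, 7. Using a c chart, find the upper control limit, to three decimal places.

17.469

c̄ = (9 + 10 + 14 + 7 + 7 + 5 + 8 + 12 + 6 + 8 + 10 + 7 + 10 + 6 + 10 + 11 + 7) / 17 = 147 / 17 = 8.6471
UCL = c̄ + 3√c̄ = 8.6471 + 3 × √8.6471 = 8.6471 + 3 × 2.9406 = 17.4688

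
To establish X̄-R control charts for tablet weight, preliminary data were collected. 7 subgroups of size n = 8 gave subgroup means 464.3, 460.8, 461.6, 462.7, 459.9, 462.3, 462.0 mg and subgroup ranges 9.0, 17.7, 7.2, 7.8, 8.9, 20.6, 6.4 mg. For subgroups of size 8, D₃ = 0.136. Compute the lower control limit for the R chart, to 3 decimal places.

R̄ = (9.0 + 17.7 + 7.2 + 7.8 + 8.9 + 20.6 + 6.4) / 7 = 77.6000 / 7 = 11.0857
LCL_R = D₃·R̄ = 0.136 × 11.0857 = 1.5077

1.508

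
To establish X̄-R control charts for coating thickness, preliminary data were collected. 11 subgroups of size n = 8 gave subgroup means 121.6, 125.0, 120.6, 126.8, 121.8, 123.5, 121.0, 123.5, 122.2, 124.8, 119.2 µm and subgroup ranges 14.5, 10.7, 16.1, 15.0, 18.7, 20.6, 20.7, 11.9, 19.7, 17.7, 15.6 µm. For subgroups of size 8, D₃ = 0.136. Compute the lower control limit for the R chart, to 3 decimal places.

2.240

R̄ = (14.5 + 10.7 + 16.1 + 15.0 + 18.7 + 20.6 + 20.7 + 11.9 + 19.7 + 17.7 + 15.6) / 11 = 181.2000 / 11 = 16.4727
LCL_R = D₃·R̄ = 0.136 × 16.4727 = 2.2403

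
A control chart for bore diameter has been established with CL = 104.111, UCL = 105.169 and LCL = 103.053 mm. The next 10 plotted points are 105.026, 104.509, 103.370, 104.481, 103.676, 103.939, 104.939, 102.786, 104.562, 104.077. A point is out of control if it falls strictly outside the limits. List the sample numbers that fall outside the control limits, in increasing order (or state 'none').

8

Compare each point to [103.053, 105.169]: sample 8 = 102.786 < LCL.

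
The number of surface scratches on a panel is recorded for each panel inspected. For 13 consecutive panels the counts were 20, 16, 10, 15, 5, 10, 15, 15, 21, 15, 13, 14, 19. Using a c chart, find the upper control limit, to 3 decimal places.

c̄ = (20 + 16 + 10 + 15 + 5 + 10 + 15 + 15 + 21 + 15 + 13 + 14 + 19) / 13 = 188 / 13 = 14.4615
UCL = c̄ + 3√c̄ = 14.4615 + 3 × √14.4615 = 14.4615 + 3 × 3.8028 = 25.8700

25.870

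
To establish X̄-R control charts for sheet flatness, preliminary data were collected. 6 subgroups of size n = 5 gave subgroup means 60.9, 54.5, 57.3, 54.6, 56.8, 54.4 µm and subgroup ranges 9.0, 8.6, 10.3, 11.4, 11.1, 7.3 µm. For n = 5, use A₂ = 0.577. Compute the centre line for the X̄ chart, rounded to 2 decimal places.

56.42

X̄̄ = (60.9 + 54.5 + 57.3 + 54.6 + 56.8 + 54.4) / 6 = 338.5000 / 6 = 56.4167
CL = X̄̄ = 56.4167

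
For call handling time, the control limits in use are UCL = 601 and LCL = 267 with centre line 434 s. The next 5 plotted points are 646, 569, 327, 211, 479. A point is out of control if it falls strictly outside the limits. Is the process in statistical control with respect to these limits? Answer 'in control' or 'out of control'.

out of control

Compare each point to [267, 601]: sample 1 = 646 > UCL; sample 4 = 211 < LCL.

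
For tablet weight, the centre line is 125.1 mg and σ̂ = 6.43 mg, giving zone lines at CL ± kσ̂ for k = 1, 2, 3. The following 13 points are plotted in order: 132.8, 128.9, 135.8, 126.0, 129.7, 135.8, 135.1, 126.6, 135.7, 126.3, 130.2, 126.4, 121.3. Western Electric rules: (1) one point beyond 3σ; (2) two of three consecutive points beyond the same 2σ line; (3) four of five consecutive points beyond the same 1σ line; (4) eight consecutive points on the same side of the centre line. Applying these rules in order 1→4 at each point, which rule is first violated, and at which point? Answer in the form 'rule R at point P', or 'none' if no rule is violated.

Zone of each point (C = within 1σ̂, B = 1σ̂–2σ̂, A = 2σ̂–3σ̂, * = beyond 3σ̂; sign = side of CL): 1:+B, 2:+C, 3:+B, 4:+C, 5:+C, 6:+B, 7:+B, 8:+C, 9:+B, 10:+C, 11:+C, 12:+C, 13:-C
Rule 4 (eight consecutive points on the same side of the centre line) is satisfied at point 8.

rule 4 at point 8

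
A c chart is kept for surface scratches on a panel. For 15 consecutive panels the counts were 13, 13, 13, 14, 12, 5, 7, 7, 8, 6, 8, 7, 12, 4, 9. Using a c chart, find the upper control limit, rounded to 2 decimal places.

18.30

c̄ = (13 + 13 + 13 + 14 + 12 + 5 + 7 + 7 + 8 + 6 + 8 + 7 + 12 + 4 + 9) / 15 = 138 / 15 = 9.2000
UCL = c̄ + 3√c̄ = 9.2000 + 3 × √9.2000 = 9.2000 + 3 × 3.0332 = 18.2995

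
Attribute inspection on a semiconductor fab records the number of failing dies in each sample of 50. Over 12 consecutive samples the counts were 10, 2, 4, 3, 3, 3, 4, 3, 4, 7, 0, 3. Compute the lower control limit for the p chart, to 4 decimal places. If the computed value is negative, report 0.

0.0000

p̄ = Σdᵢ / (k·n) = 46 / (12 × 50) = 0.07667
LCL = p̄ − 3·√(p̄(1−p̄)/n) = 0.07667 − 3 × 0.03763 = -0.03621 → 0 (negative, so LCL = 0)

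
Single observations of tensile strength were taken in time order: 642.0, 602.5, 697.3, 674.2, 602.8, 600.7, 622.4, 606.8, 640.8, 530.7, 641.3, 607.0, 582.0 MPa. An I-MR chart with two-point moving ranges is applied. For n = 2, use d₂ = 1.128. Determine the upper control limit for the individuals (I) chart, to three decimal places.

748.303

X̄ = (642.0 + 602.5 + 697.3 + 674.2 + 602.8 + 600.7 + 622.4 + 606.8 + 640.8 + 530.7 + 641.3 + 607.0 + 582.0) / 13 = 619.2692
Moving ranges: 39.5, 94.8, 23.1, 71.4, 2.1, 21.7, 15.6, 34.0, 110.1, 110.6, 34.3, 25.0; M̄R̄ = 582.2000 / 12 = 48.5167
UCL = X̄ + 3·M̄R̄/d₂ = 619.2692 + 3 × 48.5167 / 1.128 = 748.3029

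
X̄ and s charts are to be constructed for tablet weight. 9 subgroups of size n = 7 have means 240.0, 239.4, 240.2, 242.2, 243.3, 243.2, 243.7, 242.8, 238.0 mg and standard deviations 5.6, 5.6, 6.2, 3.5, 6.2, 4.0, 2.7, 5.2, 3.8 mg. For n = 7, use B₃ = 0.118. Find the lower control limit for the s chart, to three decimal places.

0.561

s̄ = (5.6 + 5.6 + 6.2 + 3.5 + 6.2 + 4.0 + 2.7 + 5.2 + 3.8) / 9 = 4.7556
LCL_s = B₃·s̄ = 0.118 × 4.7556 = 0.5612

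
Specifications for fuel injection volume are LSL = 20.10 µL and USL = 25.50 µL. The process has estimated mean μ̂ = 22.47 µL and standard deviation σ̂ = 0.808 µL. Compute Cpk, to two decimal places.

Cpu = (USL − μ̂) / (3σ̂) = (25.50 − 22.47) / (3 × 0.808) = 1.2500; Cpl = (μ̂ − LSL) / (3σ̂) = (22.47 − 20.10) / (3 × 0.808) = 0.9777; Cpk = min(Cpu, Cpl) = 0.9777

0.98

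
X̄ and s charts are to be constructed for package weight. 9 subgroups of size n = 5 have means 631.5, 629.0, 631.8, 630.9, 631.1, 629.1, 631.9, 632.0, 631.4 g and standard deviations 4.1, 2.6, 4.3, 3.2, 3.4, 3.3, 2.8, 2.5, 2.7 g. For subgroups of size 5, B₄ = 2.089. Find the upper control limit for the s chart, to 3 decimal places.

s̄ = (4.1 + 2.6 + 4.3 + 3.2 + 3.4 + 3.3 + 2.8 + 2.5 + 2.7) / 9 = 3.2111
UCL_s = B₄·s̄ = 2.089 × 3.2111 = 6.7080

6.708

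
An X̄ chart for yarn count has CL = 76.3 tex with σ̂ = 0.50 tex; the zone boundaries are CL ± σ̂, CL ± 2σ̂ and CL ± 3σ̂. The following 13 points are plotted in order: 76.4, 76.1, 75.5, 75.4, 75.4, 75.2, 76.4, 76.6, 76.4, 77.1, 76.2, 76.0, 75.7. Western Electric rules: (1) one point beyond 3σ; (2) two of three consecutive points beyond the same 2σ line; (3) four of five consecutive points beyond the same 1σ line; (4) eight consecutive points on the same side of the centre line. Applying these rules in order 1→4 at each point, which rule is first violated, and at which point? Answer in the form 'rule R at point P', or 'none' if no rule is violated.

Zone of each point (C = within 1σ̂, B = 1σ̂–2σ̂, A = 2σ̂–3σ̂, * = beyond 3σ̂; sign = side of CL): 1:+C, 2:-C, 3:-B, 4:-B, 5:-B, 6:-A, 7:+C, 8:+C, 9:+C, 10:+B, 11:-C, 12:-C, 13:-B
Rule 3 (four of five consecutive points beyond the same 1σ limit) is satisfied at point 6.

rule 3 at point 6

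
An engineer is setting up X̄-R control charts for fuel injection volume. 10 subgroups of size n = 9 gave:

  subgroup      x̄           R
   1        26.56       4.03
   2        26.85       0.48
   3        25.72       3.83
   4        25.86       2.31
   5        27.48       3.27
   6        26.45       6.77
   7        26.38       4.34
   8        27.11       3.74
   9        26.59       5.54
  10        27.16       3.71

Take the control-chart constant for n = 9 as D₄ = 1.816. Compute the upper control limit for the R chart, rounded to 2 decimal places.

R̄ = (4.03 + 0.48 + 3.83 + 2.31 + 3.27 + 6.77 + 4.34 + 3.74 + 5.54 + 3.71) / 10 = 38.0200 / 10 = 3.8020
UCL_R = D₄·R̄ = 1.816 × 3.8020 = 6.9044

6.90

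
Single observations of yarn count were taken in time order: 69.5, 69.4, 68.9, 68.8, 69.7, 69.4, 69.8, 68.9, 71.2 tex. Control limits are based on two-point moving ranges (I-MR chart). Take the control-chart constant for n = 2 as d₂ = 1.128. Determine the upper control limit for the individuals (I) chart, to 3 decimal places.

X̄ = (69.5 + 69.4 + 68.9 + 68.8 + 69.7 + 69.4 + 69.8 + 68.9 + 71.2) / 9 = 69.5111
Moving ranges: 0.1, 0.5, 0.1, 0.9, 0.3, 0.4, 0.9, 2.3; M̄R̄ = 5.5000 / 8 = 0.6875
UCL = X̄ + 3·M̄R̄/d₂ = 69.5111 + 3 × 0.6875 / 1.128 = 71.3396

71.340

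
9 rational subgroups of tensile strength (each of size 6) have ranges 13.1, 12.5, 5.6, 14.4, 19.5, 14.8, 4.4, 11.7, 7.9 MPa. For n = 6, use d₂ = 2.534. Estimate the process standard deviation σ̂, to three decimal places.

4.556

R̄ = (13.1 + 12.5 + 5.6 + 14.4 + 19.5 + 14.8 + 4.4 + 11.7 + 7.9) / 9 = 11.5444
σ̂ = R̄ / d₂ = 11.5444 / 2.534 = 4.5558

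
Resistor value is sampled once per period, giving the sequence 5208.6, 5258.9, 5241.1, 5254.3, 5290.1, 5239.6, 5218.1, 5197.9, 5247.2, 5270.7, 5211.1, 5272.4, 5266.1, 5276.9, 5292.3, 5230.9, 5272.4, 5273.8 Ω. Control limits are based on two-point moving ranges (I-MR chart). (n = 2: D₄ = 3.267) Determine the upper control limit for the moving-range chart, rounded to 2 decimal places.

Moving ranges: 50.3, 17.8, 13.2, 35.8, 50.5, 21.5, 20.2, 49.3, 23.5, 59.6, 61.3, 6.3, 10.8, 15.4, 61.4, 41.5, 1.4; M̄R̄ = 539.8000 / 17 = 31.7529
UCL_MR = D₄·M̄R̄ = 3.267 × 31.7529 = 103.7369

103.74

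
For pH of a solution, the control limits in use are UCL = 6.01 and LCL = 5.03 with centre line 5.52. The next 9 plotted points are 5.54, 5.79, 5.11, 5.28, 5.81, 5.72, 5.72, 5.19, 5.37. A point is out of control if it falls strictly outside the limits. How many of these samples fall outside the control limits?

All 9 points lie within [5.03, 6.01].

0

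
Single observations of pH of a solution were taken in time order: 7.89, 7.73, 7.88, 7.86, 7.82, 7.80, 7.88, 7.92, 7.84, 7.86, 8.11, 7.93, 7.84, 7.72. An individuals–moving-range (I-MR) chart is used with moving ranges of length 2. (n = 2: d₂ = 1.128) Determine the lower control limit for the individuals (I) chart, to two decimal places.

7.61

X̄ = (7.89 + 7.73 + 7.88 + 7.86 + 7.82 + 7.80 + 7.88 + 7.92 + 7.84 + 7.86 + 8.11 + 7.93 + 7.84 + 7.72) / 14 = 7.8629
Moving ranges: 0.16, 0.15, 0.02, 0.04, 0.02, 0.08, 0.04, 0.08, 0.02, 0.25, 0.18, 0.09, 0.12; M̄R̄ = 1.2500 / 13 = 0.0962
LCL = X̄ − 3·M̄R̄/d₂ = 7.8629 − 3 × 0.0962 / 1.128 = 7.6071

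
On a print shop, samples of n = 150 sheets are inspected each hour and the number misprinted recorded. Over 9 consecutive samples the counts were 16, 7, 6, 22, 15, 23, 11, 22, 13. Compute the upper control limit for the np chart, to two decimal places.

26.02

p̄ = Σdᵢ / (k·n) = 135 / (9 × 150) = 0.10000
UCL = np̄ + 3·√(np̄(1−p̄)) = 15.0000 + 3 × √(15.0000×0.90000) = 15.0000 + 3 × 3.6742 = 26.0227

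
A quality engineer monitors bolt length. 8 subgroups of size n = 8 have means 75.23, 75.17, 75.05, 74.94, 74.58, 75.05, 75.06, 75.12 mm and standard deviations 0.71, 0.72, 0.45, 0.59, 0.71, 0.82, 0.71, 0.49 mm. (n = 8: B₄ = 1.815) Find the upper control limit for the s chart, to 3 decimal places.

1.180

s̄ = (0.71 + 0.72 + 0.45 + 0.59 + 0.71 + 0.82 + 0.71 + 0.49) / 8 = 0.6500
UCL_s = B₄·s̄ = 1.815 × 0.6500 = 1.1798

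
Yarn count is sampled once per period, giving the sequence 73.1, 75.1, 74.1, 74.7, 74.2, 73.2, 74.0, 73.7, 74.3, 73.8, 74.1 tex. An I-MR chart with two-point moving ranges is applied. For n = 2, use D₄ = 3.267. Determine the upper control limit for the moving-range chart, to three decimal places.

Moving ranges: 2.0, 1.0, 0.6, 0.5, 1.0, 0.8, 0.3, 0.6, 0.5, 0.3; M̄R̄ = 7.6000 / 10 = 0.7600
UCL_MR = D₄·M̄R̄ = 3.267 × 0.7600 = 2.4829

2.483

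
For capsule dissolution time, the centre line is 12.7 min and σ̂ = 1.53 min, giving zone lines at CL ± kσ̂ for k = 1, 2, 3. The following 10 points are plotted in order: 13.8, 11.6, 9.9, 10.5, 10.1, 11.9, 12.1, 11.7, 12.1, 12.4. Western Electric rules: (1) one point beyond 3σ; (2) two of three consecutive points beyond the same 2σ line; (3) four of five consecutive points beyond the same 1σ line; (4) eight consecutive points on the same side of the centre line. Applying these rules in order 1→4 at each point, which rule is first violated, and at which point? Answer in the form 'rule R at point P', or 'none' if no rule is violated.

rule 4 at point 9

Zone of each point (C = within 1σ̂, B = 1σ̂–2σ̂, A = 2σ̂–3σ̂, * = beyond 3σ̂; sign = side of CL): 1:+C, 2:-C, 3:-B, 4:-B, 5:-B, 6:-C, 7:-C, 8:-C, 9:-C, 10:-C
Rule 4 (eight consecutive points on the same side of the centre line) is satisfied at point 9.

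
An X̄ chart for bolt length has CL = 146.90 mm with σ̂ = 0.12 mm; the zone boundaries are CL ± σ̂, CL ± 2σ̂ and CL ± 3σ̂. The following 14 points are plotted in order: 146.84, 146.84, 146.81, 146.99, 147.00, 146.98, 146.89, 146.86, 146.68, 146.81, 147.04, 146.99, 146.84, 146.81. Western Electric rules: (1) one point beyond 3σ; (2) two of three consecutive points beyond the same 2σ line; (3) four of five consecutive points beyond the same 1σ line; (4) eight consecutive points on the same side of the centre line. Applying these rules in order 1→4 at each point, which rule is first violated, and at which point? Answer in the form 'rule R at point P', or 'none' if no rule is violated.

Zone of each point (C = within 1σ̂, B = 1σ̂–2σ̂, A = 2σ̂–3σ̂, * = beyond 3σ̂; sign = side of CL): 1:-C, 2:-C, 3:-C, 4:+C, 5:+C, 6:+C, 7:-C, 8:-C, 9:-B, 10:-C, 11:+B, 12:+C, 13:-C, 14:-C
No rule fires across all 14 points.

none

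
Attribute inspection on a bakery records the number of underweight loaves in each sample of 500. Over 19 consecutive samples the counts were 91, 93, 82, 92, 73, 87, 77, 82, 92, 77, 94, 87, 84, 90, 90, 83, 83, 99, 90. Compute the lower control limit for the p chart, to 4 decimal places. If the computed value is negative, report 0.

p̄ = Σdᵢ / (k·n) = 1646 / (19 × 500) = 0.17326
LCL = p̄ − 3·√(p̄(1−p̄)/n) = 0.17326 − 3 × 0.01693 = 0.12249

0.1225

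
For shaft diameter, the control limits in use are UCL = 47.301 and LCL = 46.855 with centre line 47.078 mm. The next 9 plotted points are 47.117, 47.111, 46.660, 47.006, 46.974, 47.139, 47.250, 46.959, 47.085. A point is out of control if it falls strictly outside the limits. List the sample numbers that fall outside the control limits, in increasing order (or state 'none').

3

Compare each point to [46.855, 47.301]: sample 3 = 46.660 < LCL.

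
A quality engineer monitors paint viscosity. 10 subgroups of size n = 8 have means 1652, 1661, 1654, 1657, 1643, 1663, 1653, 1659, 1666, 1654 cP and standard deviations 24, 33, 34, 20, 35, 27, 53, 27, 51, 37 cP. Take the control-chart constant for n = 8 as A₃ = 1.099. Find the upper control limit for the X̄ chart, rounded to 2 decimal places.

X̄̄ = (1652 + 1661 + 1654 + 1657 + 1643 + 1663 + 1653 + 1659 + 1666 + 1654) / 10 = 1656.2000
s̄ = (24 + 33 + 34 + 20 + 35 + 27 + 53 + 27 + 51 + 37) / 10 = 34.1000
UCL = X̄̄ + A₃·s̄ = 1656.2000 + 1.099 × 34.1000 = 1693.6759

1693.68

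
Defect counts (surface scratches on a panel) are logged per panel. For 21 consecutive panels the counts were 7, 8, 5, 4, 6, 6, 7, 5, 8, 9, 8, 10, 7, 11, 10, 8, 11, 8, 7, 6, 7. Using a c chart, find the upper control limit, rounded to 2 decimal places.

15.75

c̄ = (7 + 8 + 5 + 4 + 6 + 6 + 7 + 5 + 8 + 9 + 8 + 10 + 7 + 11 + 10 + 8 + 11 + 8 + 7 + 6 + 7) / 21 = 158 / 21 = 7.5238
UCL = c̄ + 3√c̄ = 7.5238 + 3 × √7.5238 = 7.5238 + 3 × 2.7430 = 15.7527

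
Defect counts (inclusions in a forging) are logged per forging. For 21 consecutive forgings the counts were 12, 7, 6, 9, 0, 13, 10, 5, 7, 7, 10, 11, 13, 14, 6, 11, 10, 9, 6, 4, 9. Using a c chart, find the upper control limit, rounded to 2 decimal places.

c̄ = (12 + 7 + 6 + 9 + 0 + 13 + 10 + 5 + 7 + 7 + 10 + 11 + 13 + 14 + 6 + 11 + 10 + 9 + 6 + 4 + 9) / 21 = 179 / 21 = 8.5238
UCL = c̄ + 3√c̄ = 8.5238 + 3 × √8.5238 = 8.5238 + 3 × 2.9196 = 17.2825

17.28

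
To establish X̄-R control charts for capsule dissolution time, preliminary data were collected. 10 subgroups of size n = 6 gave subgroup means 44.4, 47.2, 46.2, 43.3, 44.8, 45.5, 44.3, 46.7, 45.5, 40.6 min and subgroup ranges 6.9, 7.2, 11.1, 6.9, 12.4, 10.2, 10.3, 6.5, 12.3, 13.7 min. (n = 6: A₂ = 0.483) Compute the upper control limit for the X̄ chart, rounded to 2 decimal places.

49.56

X̄̄ = (44.4 + 47.2 + 46.2 + 43.3 + 44.8 + 45.5 + 44.3 + 46.7 + 45.5 + 40.6) / 10 = 448.5000 / 10 = 44.8500
R̄ = (6.9 + 7.2 + 11.1 + 6.9 + 12.4 + 10.2 + 10.3 + 6.5 + 12.3 + 13.7) / 10 = 97.5000 / 10 = 9.7500
UCL = X̄̄ + A₂·R̄ = 44.8500 + 0.483 × 9.7500 = 49.5592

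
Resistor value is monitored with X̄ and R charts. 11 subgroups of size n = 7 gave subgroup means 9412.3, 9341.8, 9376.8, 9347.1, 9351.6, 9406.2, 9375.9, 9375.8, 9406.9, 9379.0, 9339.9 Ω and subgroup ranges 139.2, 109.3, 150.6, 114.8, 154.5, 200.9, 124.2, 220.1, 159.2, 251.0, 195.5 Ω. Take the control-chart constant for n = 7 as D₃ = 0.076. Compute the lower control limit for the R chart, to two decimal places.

R̄ = (139.2 + 109.3 + 150.6 + 114.8 + 154.5 + 200.9 + 124.2 + 220.1 + 159.2 + 251.0 + 195.5) / 11 = 1819.3000 / 11 = 165.3909
LCL_R = D₃·R̄ = 0.076 × 165.3909 = 12.5697

12.57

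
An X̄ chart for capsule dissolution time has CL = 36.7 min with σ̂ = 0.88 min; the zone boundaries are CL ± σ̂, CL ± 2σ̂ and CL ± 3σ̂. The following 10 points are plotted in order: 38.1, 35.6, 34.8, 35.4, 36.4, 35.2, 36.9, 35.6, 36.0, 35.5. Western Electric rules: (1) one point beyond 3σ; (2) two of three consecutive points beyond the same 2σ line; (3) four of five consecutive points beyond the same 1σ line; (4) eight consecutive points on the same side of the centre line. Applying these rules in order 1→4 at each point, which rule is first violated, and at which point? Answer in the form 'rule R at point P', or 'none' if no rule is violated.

Zone of each point (C = within 1σ̂, B = 1σ̂–2σ̂, A = 2σ̂–3σ̂, * = beyond 3σ̂; sign = side of CL): 1:+B, 2:-B, 3:-A, 4:-B, 5:-C, 6:-B, 7:+C, 8:-B, 9:-C, 10:-B
Rule 3 (four of five consecutive points beyond the same 1σ limit) is satisfied at point 6.

rule 3 at point 6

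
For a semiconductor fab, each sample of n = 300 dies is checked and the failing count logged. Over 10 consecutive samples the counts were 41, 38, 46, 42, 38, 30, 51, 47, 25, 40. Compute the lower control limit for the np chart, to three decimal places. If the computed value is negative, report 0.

p̄ = Σdᵢ / (k·n) = 398 / (10 × 300) = 0.13267
LCL = np̄ − 3·√(np̄(1−p̄)) = 39.8000 − 3 × 5.8754 = 22.1739

22.174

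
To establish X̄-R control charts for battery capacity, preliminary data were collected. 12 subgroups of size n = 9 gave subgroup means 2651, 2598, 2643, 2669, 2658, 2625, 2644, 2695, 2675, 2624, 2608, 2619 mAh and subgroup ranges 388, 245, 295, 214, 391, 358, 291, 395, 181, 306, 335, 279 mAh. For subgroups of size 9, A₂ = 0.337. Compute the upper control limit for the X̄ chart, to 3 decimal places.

X̄̄ = (2651 + 2598 + 2643 + 2669 + 2658 + 2625 + 2644 + 2695 + 2675 + 2624 + 2608 + 2619) / 12 = 31709.0000 / 12 = 2642.4167
R̄ = (388 + 245 + 295 + 214 + 391 + 358 + 291 + 395 + 181 + 306 + 335 + 279) / 12 = 3678.0000 / 12 = 306.5000
UCL = X̄̄ + A₂·R̄ = 2642.4167 + 0.337 × 306.5000 = 2745.7072

2745.707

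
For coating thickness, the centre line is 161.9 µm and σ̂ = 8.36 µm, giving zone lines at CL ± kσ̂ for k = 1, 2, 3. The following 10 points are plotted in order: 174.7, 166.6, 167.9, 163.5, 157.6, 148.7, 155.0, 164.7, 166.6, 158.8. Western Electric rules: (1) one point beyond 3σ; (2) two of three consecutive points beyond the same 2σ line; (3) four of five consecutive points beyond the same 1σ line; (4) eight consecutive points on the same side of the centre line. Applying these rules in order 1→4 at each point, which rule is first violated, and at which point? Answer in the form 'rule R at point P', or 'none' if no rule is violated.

Zone of each point (C = within 1σ̂, B = 1σ̂–2σ̂, A = 2σ̂–3σ̂, * = beyond 3σ̂; sign = side of CL): 1:+B, 2:+C, 3:+C, 4:+C, 5:-C, 6:-B, 7:-C, 8:+C, 9:+C, 10:-C
No rule fires across all 10 points.

none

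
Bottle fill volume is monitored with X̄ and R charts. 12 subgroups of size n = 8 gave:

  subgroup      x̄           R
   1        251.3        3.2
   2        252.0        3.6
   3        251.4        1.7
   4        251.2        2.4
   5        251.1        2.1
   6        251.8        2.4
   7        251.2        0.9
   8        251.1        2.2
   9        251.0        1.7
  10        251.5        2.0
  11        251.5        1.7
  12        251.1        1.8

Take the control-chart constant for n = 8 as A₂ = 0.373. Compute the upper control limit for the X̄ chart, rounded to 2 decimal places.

252.15

X̄̄ = (251.3 + 252.0 + 251.4 + 251.2 + 251.1 + 251.8 + 251.2 + 251.1 + 251.0 + 251.5 + 251.5 + 251.1) / 12 = 3016.2000 / 12 = 251.3500
R̄ = (3.2 + 3.6 + 1.7 + 2.4 + 2.1 + 2.4 + 0.9 + 2.2 + 1.7 + 2.0 + 1.7 + 1.8) / 12 = 25.7000 / 12 = 2.1417
UCL = X̄̄ + A₂·R̄ = 251.3500 + 0.373 × 2.1417 = 252.1488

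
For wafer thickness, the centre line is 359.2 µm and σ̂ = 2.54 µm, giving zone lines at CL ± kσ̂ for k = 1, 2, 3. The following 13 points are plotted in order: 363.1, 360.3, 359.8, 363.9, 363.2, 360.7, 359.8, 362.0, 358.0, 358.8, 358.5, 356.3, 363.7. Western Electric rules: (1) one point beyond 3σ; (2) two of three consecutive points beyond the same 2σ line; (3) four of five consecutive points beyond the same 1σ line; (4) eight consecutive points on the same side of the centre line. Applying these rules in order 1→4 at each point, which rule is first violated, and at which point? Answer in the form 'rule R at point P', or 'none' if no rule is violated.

rule 4 at point 8

Zone of each point (C = within 1σ̂, B = 1σ̂–2σ̂, A = 2σ̂–3σ̂, * = beyond 3σ̂; sign = side of CL): 1:+B, 2:+C, 3:+C, 4:+B, 5:+B, 6:+C, 7:+C, 8:+B, 9:-C, 10:-C, 11:-C, 12:-B, 13:+B
Rule 4 (eight consecutive points on the same side of the centre line) is satisfied at point 8.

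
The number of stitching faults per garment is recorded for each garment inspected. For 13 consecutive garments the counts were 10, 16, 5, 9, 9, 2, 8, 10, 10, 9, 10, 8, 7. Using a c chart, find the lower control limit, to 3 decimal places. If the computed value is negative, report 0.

0.000

c̄ = (10 + 16 + 5 + 9 + 9 + 2 + 8 + 10 + 10 + 9 + 10 + 8 + 7) / 13 = 113 / 13 = 8.6923
LCL = c̄ − 3√c̄ = 8.6923 − 3 × 2.9483 = -0.1525 → 0 (cannot be negative)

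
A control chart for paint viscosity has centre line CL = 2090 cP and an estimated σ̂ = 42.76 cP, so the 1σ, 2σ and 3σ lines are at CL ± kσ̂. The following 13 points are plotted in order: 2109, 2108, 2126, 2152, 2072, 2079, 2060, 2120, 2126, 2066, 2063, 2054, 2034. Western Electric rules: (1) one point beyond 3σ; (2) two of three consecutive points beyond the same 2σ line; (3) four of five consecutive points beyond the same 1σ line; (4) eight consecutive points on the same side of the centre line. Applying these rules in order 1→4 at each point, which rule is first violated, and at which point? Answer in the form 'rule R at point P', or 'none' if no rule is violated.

Zone of each point (C = within 1σ̂, B = 1σ̂–2σ̂, A = 2σ̂–3σ̂, * = beyond 3σ̂; sign = side of CL): 1:+C, 2:+C, 3:+C, 4:+B, 5:-C, 6:-C, 7:-C, 8:+C, 9:+C, 10:-C, 11:-C, 12:-C, 13:-B
No rule fires across all 13 points.

none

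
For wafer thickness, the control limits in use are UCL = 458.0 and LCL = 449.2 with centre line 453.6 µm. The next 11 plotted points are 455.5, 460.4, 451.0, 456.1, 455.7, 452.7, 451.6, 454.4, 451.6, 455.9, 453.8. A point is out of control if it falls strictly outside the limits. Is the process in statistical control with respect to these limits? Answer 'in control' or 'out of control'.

Compare each point to [449.2, 458.0]: sample 2 = 460.4 > UCL.

out of control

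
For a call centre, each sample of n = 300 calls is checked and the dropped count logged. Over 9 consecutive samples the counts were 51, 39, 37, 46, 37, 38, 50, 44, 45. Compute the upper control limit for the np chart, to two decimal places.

61.21

p̄ = Σdᵢ / (k·n) = 387 / (9 × 300) = 0.14333
UCL = np̄ + 3·√(np̄(1−p̄)) = 43.0000 + 3 × √(43.0000×0.85667) = 43.0000 + 3 × 6.0693 = 61.2080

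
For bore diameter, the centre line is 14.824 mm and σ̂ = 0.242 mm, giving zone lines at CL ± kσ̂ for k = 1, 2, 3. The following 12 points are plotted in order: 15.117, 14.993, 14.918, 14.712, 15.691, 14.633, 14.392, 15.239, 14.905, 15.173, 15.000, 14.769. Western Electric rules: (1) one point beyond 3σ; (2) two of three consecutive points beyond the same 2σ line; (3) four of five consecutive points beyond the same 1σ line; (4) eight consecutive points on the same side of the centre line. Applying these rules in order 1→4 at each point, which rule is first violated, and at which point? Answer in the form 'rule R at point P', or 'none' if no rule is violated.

rule 1 at point 5

Zone of each point (C = within 1σ̂, B = 1σ̂–2σ̂, A = 2σ̂–3σ̂, * = beyond 3σ̂; sign = side of CL): 1:+B, 2:+C, 3:+C, 4:-C, 5:+*, 6:-C, 7:-B, 8:+B, 9:+C, 10:+B, 11:+C, 12:-C
Rule 1 (one point beyond the 3σ limits) is satisfied at point 5.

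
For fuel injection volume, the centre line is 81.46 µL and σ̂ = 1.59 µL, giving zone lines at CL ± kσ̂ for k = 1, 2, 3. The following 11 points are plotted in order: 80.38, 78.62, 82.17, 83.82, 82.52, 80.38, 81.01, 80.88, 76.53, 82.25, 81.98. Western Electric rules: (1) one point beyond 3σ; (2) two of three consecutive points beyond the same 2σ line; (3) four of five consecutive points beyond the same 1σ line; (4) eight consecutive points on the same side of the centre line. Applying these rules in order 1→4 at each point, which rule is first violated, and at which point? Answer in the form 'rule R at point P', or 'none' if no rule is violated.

Zone of each point (C = within 1σ̂, B = 1σ̂–2σ̂, A = 2σ̂–3σ̂, * = beyond 3σ̂; sign = side of CL): 1:-C, 2:-B, 3:+C, 4:+B, 5:+C, 6:-C, 7:-C, 8:-C, 9:-*, 10:+C, 11:+C
Rule 1 (one point beyond the 3σ limits) is satisfied at point 9.

rule 1 at point 9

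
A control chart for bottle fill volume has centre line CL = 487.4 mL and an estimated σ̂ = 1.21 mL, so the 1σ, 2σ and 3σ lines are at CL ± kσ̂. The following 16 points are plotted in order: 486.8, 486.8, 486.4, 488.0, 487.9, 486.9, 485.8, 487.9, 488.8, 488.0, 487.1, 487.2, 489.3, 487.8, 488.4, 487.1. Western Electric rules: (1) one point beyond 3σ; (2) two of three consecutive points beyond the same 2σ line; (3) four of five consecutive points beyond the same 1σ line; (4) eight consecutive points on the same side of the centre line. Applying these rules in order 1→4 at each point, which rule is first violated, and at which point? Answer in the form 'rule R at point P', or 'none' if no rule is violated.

none

Zone of each point (C = within 1σ̂, B = 1σ̂–2σ̂, A = 2σ̂–3σ̂, * = beyond 3σ̂; sign = side of CL): 1:-C, 2:-C, 3:-C, 4:+C, 5:+C, 6:-C, 7:-B, 8:+C, 9:+B, 10:+C, 11:-C, 12:-C, 13:+B, 14:+C, 15:+C, 16:-C
No rule fires across all 16 points.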